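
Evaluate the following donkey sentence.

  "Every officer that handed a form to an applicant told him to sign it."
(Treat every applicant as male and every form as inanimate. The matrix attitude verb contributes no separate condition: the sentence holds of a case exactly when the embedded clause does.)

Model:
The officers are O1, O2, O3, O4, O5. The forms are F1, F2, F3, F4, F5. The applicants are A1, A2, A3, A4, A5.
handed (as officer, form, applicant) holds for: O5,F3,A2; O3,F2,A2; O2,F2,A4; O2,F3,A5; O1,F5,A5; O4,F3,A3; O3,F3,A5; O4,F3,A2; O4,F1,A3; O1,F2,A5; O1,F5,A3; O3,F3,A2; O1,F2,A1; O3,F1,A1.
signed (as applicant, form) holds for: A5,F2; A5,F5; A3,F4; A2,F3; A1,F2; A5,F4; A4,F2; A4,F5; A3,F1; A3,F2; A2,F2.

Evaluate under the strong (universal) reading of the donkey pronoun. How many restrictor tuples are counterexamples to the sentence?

"him" takes "an applicant" as antecedent and "it" takes "a form"; both are donkey pronouns co-varying with the restrictor.
Strong reading: for every (o,f,a) with handed(o,f,a), signed(a,f).
Restrictor triples: (O1,F2,A1)→signed(A1,F2) ✓  (O1,F2,A5)→signed(A5,F2) ✓  (O1,F5,A3)→signed(A3,F5) ✗  (O1,F5,A5)→signed(A5,F5) ✓  (O2,F2,A4)→signed(A4,F2) ✓  (O2,F3,A5)→signed(A5,F3) ✗  (O3,F1,A1)→signed(A1,F1) ✗  (O3,F2,A2)→signed(A2,F2) ✓  (O3,F3,A2)→signed(A2,F3) ✓  (O3,F3,A5)→signed(A5,F3) ✗  (O4,F1,A3)→signed(A3,F1) ✓  (O4,F3,A2)→signed(A2,F3) ✓  (O4,F3,A3)→signed(A3,F3) ✗  (O5,F3,A2)→signed(A2,F3) ✓
Counterexamples (restrictor triples failing the scope): 5.

5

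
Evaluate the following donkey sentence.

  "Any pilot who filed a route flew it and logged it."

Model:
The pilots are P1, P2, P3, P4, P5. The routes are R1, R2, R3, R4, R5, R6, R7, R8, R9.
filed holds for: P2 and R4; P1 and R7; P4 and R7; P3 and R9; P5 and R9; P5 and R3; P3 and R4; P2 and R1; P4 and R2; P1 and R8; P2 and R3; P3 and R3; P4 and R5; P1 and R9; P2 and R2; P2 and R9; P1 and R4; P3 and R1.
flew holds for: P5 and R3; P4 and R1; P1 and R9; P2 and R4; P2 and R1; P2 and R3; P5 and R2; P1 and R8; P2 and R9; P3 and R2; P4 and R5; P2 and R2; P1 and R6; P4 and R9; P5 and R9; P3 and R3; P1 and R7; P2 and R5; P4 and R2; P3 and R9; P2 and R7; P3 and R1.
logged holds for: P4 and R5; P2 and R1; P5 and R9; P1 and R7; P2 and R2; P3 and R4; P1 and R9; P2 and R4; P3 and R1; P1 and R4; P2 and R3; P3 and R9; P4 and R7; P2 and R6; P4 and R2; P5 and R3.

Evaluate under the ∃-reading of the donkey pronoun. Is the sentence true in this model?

True

"it" takes "a route" as antecedent — a donkey pronoun bound across the clause boundary.
Weak reading: every pilot p with some filed-route has at least one filed-route r such that flew(p,r) ∧ logged(p,r).
Per pilot: P1:✓  P2:✓  P3:✓  P4:✓  P5:✓
Every pilot in the restrictor has a witness.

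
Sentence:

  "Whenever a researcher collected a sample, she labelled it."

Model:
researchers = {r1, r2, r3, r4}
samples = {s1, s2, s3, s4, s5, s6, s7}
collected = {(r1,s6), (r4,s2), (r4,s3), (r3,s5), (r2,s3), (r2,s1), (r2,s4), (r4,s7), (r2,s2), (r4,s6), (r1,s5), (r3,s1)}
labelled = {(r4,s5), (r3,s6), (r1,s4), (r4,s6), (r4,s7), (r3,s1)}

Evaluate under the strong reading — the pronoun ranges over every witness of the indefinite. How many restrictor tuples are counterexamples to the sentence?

9

"it" takes "a sample" as antecedent — a donkey pronoun bound across the clause boundary.
Strong reading: for every (r,s) with collected(r,s), labelled(r,s).
Restrictor pairs: (r1,s5) ✗  (r1,s6) ✗  (r2,s1) ✗  (r2,s2) ✗  (r2,s3) ✗  (r2,s4) ✗  (r3,s1) ✓  (r3,s5) ✗  (r4,s2) ✗  (r4,s3) ✗  (r4,s6) ✓  (r4,s7) ✓
Counterexamples (restrictor pairs failing the scope): 9.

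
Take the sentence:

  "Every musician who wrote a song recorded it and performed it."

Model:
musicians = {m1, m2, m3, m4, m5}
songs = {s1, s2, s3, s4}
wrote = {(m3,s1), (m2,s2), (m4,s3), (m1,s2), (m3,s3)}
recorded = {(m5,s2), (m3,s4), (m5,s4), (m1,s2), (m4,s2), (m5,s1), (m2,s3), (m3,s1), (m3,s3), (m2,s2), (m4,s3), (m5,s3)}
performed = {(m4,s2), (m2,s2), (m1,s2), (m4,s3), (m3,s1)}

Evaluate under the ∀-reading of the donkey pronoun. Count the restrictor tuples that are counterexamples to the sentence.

"it" takes "a song" as antecedent — a donkey pronoun bound across the clause boundary.
Strong reading: for every (m,s) with wrote(m,s), recorded(m,s) ∧ performed(m,s).
Restrictor pairs: (m1,s2) ✓  (m2,s2) ✓  (m3,s1) ✓  (m3,s3) ✗  (m4,s3) ✓
Counterexamples (restrictor pairs failing the scope): 1.

1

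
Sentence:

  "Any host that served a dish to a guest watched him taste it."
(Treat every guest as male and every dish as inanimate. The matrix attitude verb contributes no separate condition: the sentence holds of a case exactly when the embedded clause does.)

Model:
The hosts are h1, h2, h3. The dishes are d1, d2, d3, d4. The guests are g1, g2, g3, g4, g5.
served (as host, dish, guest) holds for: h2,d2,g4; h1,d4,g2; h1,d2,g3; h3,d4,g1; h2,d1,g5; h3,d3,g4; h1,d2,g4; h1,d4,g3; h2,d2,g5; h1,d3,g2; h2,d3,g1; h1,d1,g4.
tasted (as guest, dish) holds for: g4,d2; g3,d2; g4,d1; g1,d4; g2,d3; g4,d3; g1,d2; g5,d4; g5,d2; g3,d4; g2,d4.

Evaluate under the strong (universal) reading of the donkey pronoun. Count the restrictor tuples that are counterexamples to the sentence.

2

"him" takes "a guest" as antecedent and "it" takes "a dish"; both are donkey pronouns co-varying with the restrictor.
Strong reading: for every (h,d,g) with served(h,d,g), tasted(g,d).
Restrictor triples: (h1,d1,g4)→tasted(g4,d1) ✓  (h1,d2,g3)→tasted(g3,d2) ✓  (h1,d2,g4)→tasted(g4,d2) ✓  (h1,d3,g2)→tasted(g2,d3) ✓  (h1,d4,g2)→tasted(g2,d4) ✓  (h1,d4,g3)→tasted(g3,d4) ✓  (h2,d1,g5)→tasted(g5,d1) ✗  (h2,d2,g4)→tasted(g4,d2) ✓  (h2,d2,g5)→tasted(g5,d2) ✓  (h2,d3,g1)→tasted(g1,d3) ✗  (h3,d3,g4)→tasted(g4,d3) ✓  (h3,d4,g1)→tasted(g1,d4) ✓
Counterexamples (restrictor triples failing the scope): 2.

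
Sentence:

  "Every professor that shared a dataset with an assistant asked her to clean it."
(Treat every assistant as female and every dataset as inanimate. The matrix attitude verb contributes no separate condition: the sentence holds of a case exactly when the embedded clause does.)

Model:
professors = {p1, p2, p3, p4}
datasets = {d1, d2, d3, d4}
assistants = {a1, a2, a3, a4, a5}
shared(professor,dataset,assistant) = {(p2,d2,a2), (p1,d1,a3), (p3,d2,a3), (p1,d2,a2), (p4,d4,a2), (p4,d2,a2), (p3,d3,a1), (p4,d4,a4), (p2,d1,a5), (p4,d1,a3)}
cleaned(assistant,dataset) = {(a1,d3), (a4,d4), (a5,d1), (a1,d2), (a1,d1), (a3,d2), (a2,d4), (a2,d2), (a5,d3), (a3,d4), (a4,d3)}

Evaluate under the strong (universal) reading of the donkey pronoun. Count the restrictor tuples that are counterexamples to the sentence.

2

"her" takes "an assistant" as antecedent and "it" takes "a dataset"; both are donkey pronouns co-varying with the restrictor.
Strong reading: for every (p,d,a) with shared(p,d,a), cleaned(a,d).
Restrictor triples: (p1,d1,a3)→cleaned(a3,d1) ✗  (p1,d2,a2)→cleaned(a2,d2) ✓  (p2,d1,a5)→cleaned(a5,d1) ✓  (p2,d2,a2)→cleaned(a2,d2) ✓  (p3,d2,a3)→cleaned(a3,d2) ✓  (p3,d3,a1)→cleaned(a1,d3) ✓  (p4,d1,a3)→cleaned(a3,d1) ✗  (p4,d2,a2)→cleaned(a2,d2) ✓  (p4,d4,a2)→cleaned(a2,d4) ✓  (p4,d4,a4)→cleaned(a4,d4) ✓
Counterexamples (restrictor triples failing the scope): 2.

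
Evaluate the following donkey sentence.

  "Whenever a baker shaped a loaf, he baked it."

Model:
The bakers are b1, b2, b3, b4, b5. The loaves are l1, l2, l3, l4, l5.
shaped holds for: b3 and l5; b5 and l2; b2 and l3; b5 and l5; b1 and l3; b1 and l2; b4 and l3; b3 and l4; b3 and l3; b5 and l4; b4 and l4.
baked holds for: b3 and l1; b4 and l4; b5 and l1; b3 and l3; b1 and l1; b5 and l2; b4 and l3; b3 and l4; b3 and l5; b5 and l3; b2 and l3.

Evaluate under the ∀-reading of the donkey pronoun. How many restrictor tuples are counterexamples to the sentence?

"it" takes "a loaf" as antecedent — a donkey pronoun bound across the clause boundary.
Strong reading: for every (b,l) with shaped(b,l), baked(b,l).
Restrictor pairs: (b1,l2) ✗  (b1,l3) ✗  (b2,l3) ✓  (b3,l3) ✓  (b3,l4) ✓  (b3,l5) ✓  (b4,l3) ✓  (b4,l4) ✓  (b5,l2) ✓  (b5,l4) ✗  (b5,l5) ✗
Counterexamples (restrictor pairs failing the scope): 4.

4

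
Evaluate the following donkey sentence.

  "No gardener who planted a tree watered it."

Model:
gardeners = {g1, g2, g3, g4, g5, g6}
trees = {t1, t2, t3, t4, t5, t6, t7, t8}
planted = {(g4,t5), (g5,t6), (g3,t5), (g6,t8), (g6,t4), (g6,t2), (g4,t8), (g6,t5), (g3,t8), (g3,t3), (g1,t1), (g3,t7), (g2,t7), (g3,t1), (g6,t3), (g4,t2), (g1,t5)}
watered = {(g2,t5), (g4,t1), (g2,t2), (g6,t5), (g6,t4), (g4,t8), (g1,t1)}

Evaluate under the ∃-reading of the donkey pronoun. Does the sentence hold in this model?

"it" takes "a tree" as antecedent — a donkey pronoun bound across the clause boundary.
Truth condition: for no (g,t) with planted(g,t) does watered(g,t) hold.
Restrictor pairs — does the scope hold? (g1,t1):holds  (g1,t5):fails  (g2,t7):fails  (g3,t1):fails  (g3,t3):fails  (g3,t5):fails  (g3,t7):fails  (g3,t8):fails  (g4,t2):fails  (g4,t5):fails  (g4,t8):holds  (g5,t6):fails  (g6,t2):fails  (g6,t3):fails  (g6,t4):holds  (g6,t5):holds  (g6,t8):fails
Scope holds for 4 pair(s), so the sentence is false.

False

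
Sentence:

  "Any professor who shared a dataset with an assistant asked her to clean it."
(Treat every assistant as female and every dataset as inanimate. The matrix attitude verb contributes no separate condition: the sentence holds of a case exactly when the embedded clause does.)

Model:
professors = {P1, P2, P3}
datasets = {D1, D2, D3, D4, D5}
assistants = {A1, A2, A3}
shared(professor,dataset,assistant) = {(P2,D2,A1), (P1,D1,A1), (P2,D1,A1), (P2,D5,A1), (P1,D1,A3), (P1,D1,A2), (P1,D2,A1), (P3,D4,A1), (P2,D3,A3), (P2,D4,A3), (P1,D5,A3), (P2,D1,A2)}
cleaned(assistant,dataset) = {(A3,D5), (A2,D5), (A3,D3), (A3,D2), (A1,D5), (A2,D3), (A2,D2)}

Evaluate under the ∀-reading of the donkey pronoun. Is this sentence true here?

False

"her" takes "an assistant" as antecedent and "it" takes "a dataset"; both are donkey pronouns co-varying with the restrictor.
Strong reading: for every (p,d,a) with shared(p,d,a), cleaned(a,d).
Restrictor triples: (P1,D1,A1)→cleaned(A1,D1) ✗  (P1,D1,A2)→cleaned(A2,D1) ✗  (P1,D1,A3)→cleaned(A3,D1) ✗  (P1,D2,A1)→cleaned(A1,D2) ✗  (P1,D5,A3)→cleaned(A3,D5) ✓  (P2,D1,A1)→cleaned(A1,D1) ✗  (P2,D1,A2)→cleaned(A2,D1) ✗  (P2,D2,A1)→cleaned(A1,D2) ✗  (P2,D3,A3)→cleaned(A3,D3) ✓  (P2,D4,A3)→cleaned(A3,D4) ✗  (P2,D5,A1)→cleaned(A1,D5) ✓  (P3,D4,A1)→cleaned(A1,D4) ✗
Counterexample: (P1,D1,A1) — cleaned(A1,D1) does not hold.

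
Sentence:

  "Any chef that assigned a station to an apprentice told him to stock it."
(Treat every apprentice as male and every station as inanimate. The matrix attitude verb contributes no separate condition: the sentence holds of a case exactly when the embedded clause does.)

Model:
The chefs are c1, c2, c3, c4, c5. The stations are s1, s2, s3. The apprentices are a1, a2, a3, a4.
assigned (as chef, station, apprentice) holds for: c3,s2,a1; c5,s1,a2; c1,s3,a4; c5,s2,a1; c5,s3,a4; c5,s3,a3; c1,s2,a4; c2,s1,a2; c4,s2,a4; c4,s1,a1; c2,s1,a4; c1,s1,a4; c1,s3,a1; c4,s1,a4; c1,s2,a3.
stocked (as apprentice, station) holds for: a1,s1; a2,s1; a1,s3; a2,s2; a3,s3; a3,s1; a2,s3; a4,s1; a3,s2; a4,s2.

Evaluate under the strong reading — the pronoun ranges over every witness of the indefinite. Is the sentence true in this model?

False

"him" takes "an apprentice" as antecedent and "it" takes "a station"; both are donkey pronouns co-varying with the restrictor.
Strong reading: for every (c,s,a) with assigned(c,s,a), stocked(a,s).
Restrictor triples: (c1,s1,a4)→stocked(a4,s1) ✓  (c1,s2,a3)→stocked(a3,s2) ✓  (c1,s2,a4)→stocked(a4,s2) ✓  (c1,s3,a1)→stocked(a1,s3) ✓  (c1,s3,a4)→stocked(a4,s3) ✗  (c2,s1,a2)→stocked(a2,s1) ✓  (c2,s1,a4)→stocked(a4,s1) ✓  (c3,s2,a1)→stocked(a1,s2) ✗  (c4,s1,a1)→stocked(a1,s1) ✓  (c4,s1,a4)→stocked(a4,s1) ✓  (c4,s2,a4)→stocked(a4,s2) ✓  (c5,s1,a2)→stocked(a2,s1) ✓  (c5,s2,a1)→stocked(a1,s2) ✗  (c5,s3,a3)→stocked(a3,s3) ✓  (c5,s3,a4)→stocked(a4,s3) ✗
Counterexample: (c1,s3,a4) — stocked(a4,s3) does not hold.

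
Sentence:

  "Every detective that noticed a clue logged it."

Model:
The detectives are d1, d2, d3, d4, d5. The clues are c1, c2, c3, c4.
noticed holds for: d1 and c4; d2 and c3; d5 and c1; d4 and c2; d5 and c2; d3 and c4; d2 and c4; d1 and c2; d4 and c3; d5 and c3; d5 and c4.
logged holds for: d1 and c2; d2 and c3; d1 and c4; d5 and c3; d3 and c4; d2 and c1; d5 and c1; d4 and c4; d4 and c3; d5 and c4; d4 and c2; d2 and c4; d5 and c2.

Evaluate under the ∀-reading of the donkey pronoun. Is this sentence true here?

True

"it" takes "a clue" as antecedent — a donkey pronoun bound across the clause boundary.
Strong reading: for every (d,c) with noticed(d,c), logged(d,c).
Restrictor pairs: (d1,c2) ✓  (d1,c4) ✓  (d2,c3) ✓  (d2,c4) ✓  (d3,c4) ✓  (d4,c2) ✓  (d4,c3) ✓  (d5,c1) ✓  (d5,c2) ✓  (d5,c3) ✓  (d5,c4) ✓
Every restrictor pair satisfies the scope.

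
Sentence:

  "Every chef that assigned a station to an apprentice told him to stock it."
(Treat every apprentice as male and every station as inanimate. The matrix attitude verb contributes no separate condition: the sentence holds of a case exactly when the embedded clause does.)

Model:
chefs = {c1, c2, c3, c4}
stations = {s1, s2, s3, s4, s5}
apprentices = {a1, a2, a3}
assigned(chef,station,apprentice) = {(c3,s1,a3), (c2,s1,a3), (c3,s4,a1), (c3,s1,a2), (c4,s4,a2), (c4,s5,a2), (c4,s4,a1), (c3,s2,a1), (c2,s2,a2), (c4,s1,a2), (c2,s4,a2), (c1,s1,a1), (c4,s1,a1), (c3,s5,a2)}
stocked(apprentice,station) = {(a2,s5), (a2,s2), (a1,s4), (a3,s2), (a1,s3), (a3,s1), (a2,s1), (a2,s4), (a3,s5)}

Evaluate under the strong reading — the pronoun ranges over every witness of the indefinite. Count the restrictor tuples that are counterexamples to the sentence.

"him" takes "an apprentice" as antecedent and "it" takes "a station"; both are donkey pronouns co-varying with the restrictor.
Strong reading: for every (c,s,a) with assigned(c,s,a), stocked(a,s).
Restrictor triples: (c1,s1,a1)→stocked(a1,s1) ✗  (c2,s1,a3)→stocked(a3,s1) ✓  (c2,s2,a2)→stocked(a2,s2) ✓  (c2,s4,a2)→stocked(a2,s4) ✓  (c3,s1,a2)→stocked(a2,s1) ✓  (c3,s1,a3)→stocked(a3,s1) ✓  (c3,s2,a1)→stocked(a1,s2) ✗  (c3,s4,a1)→stocked(a1,s4) ✓  (c3,s5,a2)→stocked(a2,s5) ✓  (c4,s1,a1)→stocked(a1,s1) ✗  (c4,s1,a2)→stocked(a2,s1) ✓  (c4,s4,a1)→stocked(a1,s4) ✓  (c4,s4,a2)→stocked(a2,s4) ✓  (c4,s5,a2)→stocked(a2,s5) ✓
Counterexamples (restrictor triples failing the scope): 3.

3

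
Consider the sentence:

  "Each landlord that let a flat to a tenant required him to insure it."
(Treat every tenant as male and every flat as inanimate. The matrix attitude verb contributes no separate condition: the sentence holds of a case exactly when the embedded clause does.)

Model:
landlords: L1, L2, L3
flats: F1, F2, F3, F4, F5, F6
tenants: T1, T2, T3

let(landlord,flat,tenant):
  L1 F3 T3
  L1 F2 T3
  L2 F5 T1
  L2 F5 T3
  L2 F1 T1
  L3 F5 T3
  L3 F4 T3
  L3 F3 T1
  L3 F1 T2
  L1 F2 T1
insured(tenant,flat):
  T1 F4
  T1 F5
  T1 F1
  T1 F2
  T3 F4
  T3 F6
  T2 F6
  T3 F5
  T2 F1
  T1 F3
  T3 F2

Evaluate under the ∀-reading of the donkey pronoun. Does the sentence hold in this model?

"him" takes "a tenant" as antecedent and "it" takes "a flat"; both are donkey pronouns co-varying with the restrictor.
Strong reading: for every (l,f,t) with let(l,f,t), insured(t,f).
Restrictor triples: (L1,F2,T1)→insured(T1,F2) ✓  (L1,F2,T3)→insured(T3,F2) ✓  (L1,F3,T3)→insured(T3,F3) ✗  (L2,F1,T1)→insured(T1,F1) ✓  (L2,F5,T1)→insured(T1,F5) ✓  (L2,F5,T3)→insured(T3,F5) ✓  (L3,F1,T2)→insured(T2,F1) ✓  (L3,F3,T1)→insured(T1,F3) ✓  (L3,F4,T3)→insured(T3,F4) ✓  (L3,F5,T3)→insured(T3,F5) ✓
Counterexample: (L1,F3,T3) — insured(T3,F3) does not hold.

False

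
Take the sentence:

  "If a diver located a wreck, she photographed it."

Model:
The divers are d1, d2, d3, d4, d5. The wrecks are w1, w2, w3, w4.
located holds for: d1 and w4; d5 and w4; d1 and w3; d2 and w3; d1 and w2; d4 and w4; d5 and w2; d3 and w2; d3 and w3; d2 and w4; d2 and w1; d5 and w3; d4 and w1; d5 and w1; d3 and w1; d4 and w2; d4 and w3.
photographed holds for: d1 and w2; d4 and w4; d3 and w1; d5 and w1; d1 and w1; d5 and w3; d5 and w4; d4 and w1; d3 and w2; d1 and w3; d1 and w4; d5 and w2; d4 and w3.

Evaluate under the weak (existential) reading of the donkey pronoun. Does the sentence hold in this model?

"it" takes "a wreck" as antecedent — a donkey pronoun bound across the clause boundary.
Weak reading: every diver d with some located-wreck has at least one located-wreck w such that photographed(d,w).
Per diver: d1:✓  d2:✗  d3:✓  d4:✓  d5:✓
d2 has no witness among its located-wrecks.

False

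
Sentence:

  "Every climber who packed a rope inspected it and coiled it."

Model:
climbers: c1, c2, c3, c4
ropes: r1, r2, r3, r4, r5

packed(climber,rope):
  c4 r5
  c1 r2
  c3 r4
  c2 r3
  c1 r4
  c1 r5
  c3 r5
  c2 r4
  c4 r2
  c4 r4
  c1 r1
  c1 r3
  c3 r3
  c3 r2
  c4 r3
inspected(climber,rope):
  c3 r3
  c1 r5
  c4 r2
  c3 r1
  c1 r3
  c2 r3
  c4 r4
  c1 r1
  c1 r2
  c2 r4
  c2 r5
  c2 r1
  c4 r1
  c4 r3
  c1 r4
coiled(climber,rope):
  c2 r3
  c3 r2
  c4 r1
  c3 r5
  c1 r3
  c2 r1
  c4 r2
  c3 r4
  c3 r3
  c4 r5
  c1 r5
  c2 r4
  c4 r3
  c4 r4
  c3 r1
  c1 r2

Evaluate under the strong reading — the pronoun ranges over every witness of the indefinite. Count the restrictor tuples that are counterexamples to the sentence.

6

"it" takes "a rope" as antecedent — a donkey pronoun bound across the clause boundary.
Strong reading: for every (c,r) with packed(c,r), inspected(c,r) ∧ coiled(c,r).
Restrictor pairs: (c1,r1) ✗  (c1,r2) ✓  (c1,r3) ✓  (c1,r4) ✗  (c1,r5) ✓  (c2,r3) ✓  (c2,r4) ✓  (c3,r2) ✗  (c3,r3) ✓  (c3,r4) ✗  (c3,r5) ✗  (c4,r2) ✓  (c4,r3) ✓  (c4,r4) ✓  (c4,r5) ✗
Counterexamples (restrictor pairs failing the scope): 6.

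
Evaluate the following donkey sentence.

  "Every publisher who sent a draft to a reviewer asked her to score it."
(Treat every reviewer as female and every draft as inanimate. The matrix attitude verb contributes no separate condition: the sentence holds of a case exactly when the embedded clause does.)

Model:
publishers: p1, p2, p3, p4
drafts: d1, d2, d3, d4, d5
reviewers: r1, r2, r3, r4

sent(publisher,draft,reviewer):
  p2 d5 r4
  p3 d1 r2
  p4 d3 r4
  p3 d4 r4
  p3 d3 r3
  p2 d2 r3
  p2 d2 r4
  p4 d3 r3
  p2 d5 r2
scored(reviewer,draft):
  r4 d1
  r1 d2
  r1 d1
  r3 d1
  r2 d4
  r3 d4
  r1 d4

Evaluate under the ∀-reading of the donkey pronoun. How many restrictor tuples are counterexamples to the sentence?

9

"her" takes "a reviewer" as antecedent and "it" takes "a draft"; both are donkey pronouns co-varying with the restrictor.
Strong reading: for every (p,d,r) with sent(p,d,r), scored(r,d).
Restrictor triples: (p2,d2,r3)→scored(r3,d2) ✗  (p2,d2,r4)→scored(r4,d2) ✗  (p2,d5,r2)→scored(r2,d5) ✗  (p2,d5,r4)→scored(r4,d5) ✗  (p3,d1,r2)→scored(r2,d1) ✗  (p3,d3,r3)→scored(r3,d3) ✗  (p3,d4,r4)→scored(r4,d4) ✗  (p4,d3,r3)→scored(r3,d3) ✗  (p4,d3,r4)→scored(r4,d3) ✗
Counterexamples (restrictor triples failing the scope): 9.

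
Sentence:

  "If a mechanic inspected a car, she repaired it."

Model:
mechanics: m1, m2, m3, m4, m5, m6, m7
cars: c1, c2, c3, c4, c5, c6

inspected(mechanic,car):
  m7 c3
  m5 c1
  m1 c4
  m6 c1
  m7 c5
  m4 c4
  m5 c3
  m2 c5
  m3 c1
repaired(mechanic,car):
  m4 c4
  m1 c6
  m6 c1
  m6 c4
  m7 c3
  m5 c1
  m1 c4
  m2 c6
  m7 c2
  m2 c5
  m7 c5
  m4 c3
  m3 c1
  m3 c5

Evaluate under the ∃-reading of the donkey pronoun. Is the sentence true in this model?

True

"it" takes "a car" as antecedent — a donkey pronoun bound across the clause boundary.
Weak reading: every mechanic m with some inspected-car has at least one inspected-car c such that repaired(m,c).
Per mechanic: m1:✓  m2:✓  m3:✓  m4:✓  m5:✓  m6:✓  m7:✓
Every mechanic in the restrictor has a witness.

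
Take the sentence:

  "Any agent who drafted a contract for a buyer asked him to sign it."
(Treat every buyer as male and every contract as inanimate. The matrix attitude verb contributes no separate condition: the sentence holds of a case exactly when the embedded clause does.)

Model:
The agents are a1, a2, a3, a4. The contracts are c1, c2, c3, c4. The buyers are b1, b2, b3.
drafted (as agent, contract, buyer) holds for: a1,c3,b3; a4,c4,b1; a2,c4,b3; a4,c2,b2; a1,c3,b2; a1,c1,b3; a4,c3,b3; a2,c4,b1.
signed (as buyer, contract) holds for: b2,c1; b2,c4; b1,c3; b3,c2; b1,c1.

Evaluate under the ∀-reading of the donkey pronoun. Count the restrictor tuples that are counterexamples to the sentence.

8

"him" takes "a buyer" as antecedent and "it" takes "a contract"; both are donkey pronouns co-varying with the restrictor.
Strong reading: for every (a,c,b) with drafted(a,c,b), signed(b,c).
Restrictor triples: (a1,c1,b3)→signed(b3,c1) ✗  (a1,c3,b2)→signed(b2,c3) ✗  (a1,c3,b3)→signed(b3,c3) ✗  (a2,c4,b1)→signed(b1,c4) ✗  (a2,c4,b3)→signed(b3,c4) ✗  (a4,c2,b2)→signed(b2,c2) ✗  (a4,c3,b3)→signed(b3,c3) ✗  (a4,c4,b1)→signed(b1,c4) ✗
Counterexamples (restrictor triples failing the scope): 8.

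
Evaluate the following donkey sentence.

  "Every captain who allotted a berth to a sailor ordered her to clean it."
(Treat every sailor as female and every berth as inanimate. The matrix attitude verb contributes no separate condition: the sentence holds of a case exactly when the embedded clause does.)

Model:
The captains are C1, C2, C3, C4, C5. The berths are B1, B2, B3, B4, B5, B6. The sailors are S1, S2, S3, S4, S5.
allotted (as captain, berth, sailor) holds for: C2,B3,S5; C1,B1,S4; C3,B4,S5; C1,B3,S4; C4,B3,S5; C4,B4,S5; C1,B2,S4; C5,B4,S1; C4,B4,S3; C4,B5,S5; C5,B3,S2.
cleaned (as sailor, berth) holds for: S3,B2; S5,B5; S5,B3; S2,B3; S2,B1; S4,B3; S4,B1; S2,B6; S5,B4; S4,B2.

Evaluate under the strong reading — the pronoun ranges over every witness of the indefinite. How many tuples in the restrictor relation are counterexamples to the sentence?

2

"her" takes "a sailor" as antecedent and "it" takes "a berth"; both are donkey pronouns co-varying with the restrictor.
Strong reading: for every (c,b,s) with allotted(c,b,s), cleaned(s,b).
Restrictor triples: (C1,B1,S4)→cleaned(S4,B1) ✓  (C1,B2,S4)→cleaned(S4,B2) ✓  (C1,B3,S4)→cleaned(S4,B3) ✓  (C2,B3,S5)→cleaned(S5,B3) ✓  (C3,B4,S5)→cleaned(S5,B4) ✓  (C4,B3,S5)→cleaned(S5,B3) ✓  (C4,B4,S3)→cleaned(S3,B4) ✗  (C4,B4,S5)→cleaned(S5,B4) ✓  (C4,B5,S5)→cleaned(S5,B5) ✓  (C5,B3,S2)→cleaned(S2,B3) ✓  (C5,B4,S1)→cleaned(S1,B4) ✗
Counterexamples (restrictor triples failing the scope): 2.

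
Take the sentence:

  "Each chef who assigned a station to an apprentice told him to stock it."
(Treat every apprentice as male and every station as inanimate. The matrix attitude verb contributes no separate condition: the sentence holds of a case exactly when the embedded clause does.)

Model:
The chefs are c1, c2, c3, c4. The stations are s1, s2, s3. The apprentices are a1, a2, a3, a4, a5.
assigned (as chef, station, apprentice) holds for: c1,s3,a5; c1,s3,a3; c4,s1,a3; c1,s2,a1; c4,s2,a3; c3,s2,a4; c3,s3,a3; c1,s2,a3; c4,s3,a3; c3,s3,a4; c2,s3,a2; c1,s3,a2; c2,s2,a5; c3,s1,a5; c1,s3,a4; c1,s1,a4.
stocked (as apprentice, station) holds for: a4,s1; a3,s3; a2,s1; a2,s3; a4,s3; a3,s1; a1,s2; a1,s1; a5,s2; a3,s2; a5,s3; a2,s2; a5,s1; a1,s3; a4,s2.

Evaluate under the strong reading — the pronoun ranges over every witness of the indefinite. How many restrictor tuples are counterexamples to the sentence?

0

"him" takes "an apprentice" as antecedent and "it" takes "a station"; both are donkey pronouns co-varying with the restrictor.
Strong reading: for every (c,s,a) with assigned(c,s,a), stocked(a,s).
Restrictor triples: (c1,s1,a4)→stocked(a4,s1) ✓  (c1,s2,a1)→stocked(a1,s2) ✓  (c1,s2,a3)→stocked(a3,s2) ✓  (c1,s3,a2)→stocked(a2,s3) ✓  (c1,s3,a3)→stocked(a3,s3) ✓  (c1,s3,a4)→stocked(a4,s3) ✓  (c1,s3,a5)→stocked(a5,s3) ✓  (c2,s2,a5)→stocked(a5,s2) ✓  (c2,s3,a2)→stocked(a2,s3) ✓  (c3,s1,a5)→stocked(a5,s1) ✓  (c3,s2,a4)→stocked(a4,s2) ✓  (c3,s3,a3)→stocked(a3,s3) ✓  (c3,s3,a4)→stocked(a4,s3) ✓  (c4,s1,a3)→stocked(a3,s1) ✓  (c4,s2,a3)→stocked(a3,s2) ✓  (c4,s3,a3)→stocked(a3,s3) ✓
Counterexamples (restrictor triples failing the scope): 0.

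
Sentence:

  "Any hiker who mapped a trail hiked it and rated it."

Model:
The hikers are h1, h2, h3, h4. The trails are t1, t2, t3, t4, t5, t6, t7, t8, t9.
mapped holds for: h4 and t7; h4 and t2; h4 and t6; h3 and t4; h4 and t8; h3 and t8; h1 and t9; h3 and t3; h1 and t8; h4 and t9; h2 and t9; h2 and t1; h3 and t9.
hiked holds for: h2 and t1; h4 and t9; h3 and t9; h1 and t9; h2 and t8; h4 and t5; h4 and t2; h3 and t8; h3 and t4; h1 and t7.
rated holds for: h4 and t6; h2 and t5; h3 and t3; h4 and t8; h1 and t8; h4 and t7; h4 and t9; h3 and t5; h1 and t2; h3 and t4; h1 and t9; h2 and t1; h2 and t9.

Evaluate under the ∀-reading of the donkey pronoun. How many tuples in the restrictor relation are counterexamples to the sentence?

"it" takes "a trail" as antecedent — a donkey pronoun bound across the clause boundary.
Strong reading: for every (h,t) with mapped(h,t), hiked(h,t) ∧ rated(h,t).
Restrictor pairs: (h1,t8) ✗  (h1,t9) ✓  (h2,t1) ✓  (h2,t9) ✗  (h3,t3) ✗  (h3,t4) ✓  (h3,t8) ✗  (h3,t9) ✗  (h4,t2) ✗  (h4,t6) ✗  (h4,t7) ✗  (h4,t8) ✗  (h4,t9) ✓
Counterexamples (restrictor pairs failing the scope): 9.

9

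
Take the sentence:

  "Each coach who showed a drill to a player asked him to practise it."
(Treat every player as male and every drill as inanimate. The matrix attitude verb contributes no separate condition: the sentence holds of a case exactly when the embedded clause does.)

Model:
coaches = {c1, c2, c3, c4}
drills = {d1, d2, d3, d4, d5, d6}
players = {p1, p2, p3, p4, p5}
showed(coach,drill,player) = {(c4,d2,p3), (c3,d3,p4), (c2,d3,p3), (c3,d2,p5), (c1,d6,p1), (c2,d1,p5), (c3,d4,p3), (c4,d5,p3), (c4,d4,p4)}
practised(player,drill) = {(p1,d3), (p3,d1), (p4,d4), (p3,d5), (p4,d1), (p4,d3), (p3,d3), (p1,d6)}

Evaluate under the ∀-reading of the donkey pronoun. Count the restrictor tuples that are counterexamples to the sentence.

"him" takes "a player" as antecedent and "it" takes "a drill"; both are donkey pronouns co-varying with the restrictor.
Strong reading: for every (c,d,p) with showed(c,d,p), practised(p,d).
Restrictor triples: (c1,d6,p1)→practised(p1,d6) ✓  (c2,d1,p5)→practised(p5,d1) ✗  (c2,d3,p3)→practised(p3,d3) ✓  (c3,d2,p5)→practised(p5,d2) ✗  (c3,d3,p4)→practised(p4,d3) ✓  (c3,d4,p3)→practised(p3,d4) ✗  (c4,d2,p3)→practised(p3,d2) ✗  (c4,d4,p4)→practised(p4,d4) ✓  (c4,d5,p3)→practised(p3,d5) ✓
Counterexamples (restrictor triples failing the scope): 4.

4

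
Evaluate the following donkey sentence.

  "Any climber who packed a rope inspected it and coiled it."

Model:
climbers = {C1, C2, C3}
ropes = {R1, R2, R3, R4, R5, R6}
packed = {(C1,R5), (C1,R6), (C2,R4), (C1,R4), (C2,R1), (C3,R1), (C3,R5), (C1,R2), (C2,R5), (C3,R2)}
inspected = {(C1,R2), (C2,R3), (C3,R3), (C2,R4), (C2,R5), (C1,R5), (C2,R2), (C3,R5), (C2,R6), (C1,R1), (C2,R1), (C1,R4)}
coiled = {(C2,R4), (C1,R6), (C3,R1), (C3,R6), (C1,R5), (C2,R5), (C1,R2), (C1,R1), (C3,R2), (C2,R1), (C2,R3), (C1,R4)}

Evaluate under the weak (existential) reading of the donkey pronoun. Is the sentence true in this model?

"it" takes "a rope" as antecedent — a donkey pronoun bound across the clause boundary.
Weak reading: every climber c with some packed-rope has at least one packed-rope r such that inspected(c,r) ∧ coiled(c,r).
Per climber: C1:✓  C2:✓  C3:✗
C3 has no witness among its packed-ropes.

False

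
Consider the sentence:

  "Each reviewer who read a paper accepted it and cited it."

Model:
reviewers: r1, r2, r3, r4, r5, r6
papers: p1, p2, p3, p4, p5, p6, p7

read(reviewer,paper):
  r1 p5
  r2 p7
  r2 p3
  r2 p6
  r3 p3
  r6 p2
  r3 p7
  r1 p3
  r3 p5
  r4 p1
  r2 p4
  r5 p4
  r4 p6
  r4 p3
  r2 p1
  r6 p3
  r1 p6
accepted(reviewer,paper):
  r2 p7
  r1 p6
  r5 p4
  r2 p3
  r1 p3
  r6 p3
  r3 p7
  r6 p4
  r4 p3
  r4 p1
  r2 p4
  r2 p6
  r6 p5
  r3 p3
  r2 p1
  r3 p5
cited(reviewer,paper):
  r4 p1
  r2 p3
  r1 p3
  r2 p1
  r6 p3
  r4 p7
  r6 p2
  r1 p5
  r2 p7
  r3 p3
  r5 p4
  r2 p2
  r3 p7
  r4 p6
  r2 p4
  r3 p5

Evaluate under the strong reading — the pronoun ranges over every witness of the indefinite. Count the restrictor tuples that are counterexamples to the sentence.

"it" takes "a paper" as antecedent — a donkey pronoun bound across the clause boundary.
Strong reading: for every (r,p) with read(r,p), accepted(r,p) ∧ cited(r,p).
Restrictor pairs: (r1,p3) ✓  (r1,p5) ✗  (r1,p6) ✗  (r2,p1) ✓  (r2,p3) ✓  (r2,p4) ✓  (r2,p6) ✗  (r2,p7) ✓  (r3,p3) ✓  (r3,p5) ✓  (r3,p7) ✓  (r4,p1) ✓  (r4,p3) ✗  (r4,p6) ✗  (r5,p4) ✓  (r6,p2) ✗  (r6,p3) ✓
Counterexamples (restrictor pairs failing the scope): 6.

6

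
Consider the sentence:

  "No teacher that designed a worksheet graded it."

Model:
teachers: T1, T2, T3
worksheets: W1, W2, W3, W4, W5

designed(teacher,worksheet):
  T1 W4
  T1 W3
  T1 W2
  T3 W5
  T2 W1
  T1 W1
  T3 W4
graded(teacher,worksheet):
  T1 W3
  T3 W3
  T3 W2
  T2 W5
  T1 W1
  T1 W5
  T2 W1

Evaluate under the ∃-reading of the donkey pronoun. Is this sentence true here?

False

"it" takes "a worksheet" as antecedent — a donkey pronoun bound across the clause boundary.
Truth condition: for no (t,w) with designed(t,w) does graded(t,w) hold.
Restrictor pairs — does the scope hold? (T1,W1):holds  (T1,W2):fails  (T1,W3):holds  (T1,W4):fails  (T2,W1):holds  (T3,W4):fails  (T3,W5):fails
Scope holds for 3 pair(s), so the sentence is false.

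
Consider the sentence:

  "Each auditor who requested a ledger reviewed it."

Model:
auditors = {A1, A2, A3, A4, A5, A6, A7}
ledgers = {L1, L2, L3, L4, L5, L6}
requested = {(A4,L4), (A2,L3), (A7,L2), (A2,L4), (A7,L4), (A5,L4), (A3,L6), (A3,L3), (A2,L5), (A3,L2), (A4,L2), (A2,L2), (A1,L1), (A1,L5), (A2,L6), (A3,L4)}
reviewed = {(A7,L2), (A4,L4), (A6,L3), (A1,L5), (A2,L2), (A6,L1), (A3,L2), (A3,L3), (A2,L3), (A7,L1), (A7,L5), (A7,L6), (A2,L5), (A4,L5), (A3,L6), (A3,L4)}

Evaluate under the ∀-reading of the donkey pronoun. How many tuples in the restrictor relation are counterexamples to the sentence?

6

"it" takes "a ledger" as antecedent — a donkey pronoun bound across the clause boundary.
Strong reading: for every (a,l) with requested(a,l), reviewed(a,l).
Restrictor pairs: (A1,L1) ✗  (A1,L5) ✓  (A2,L2) ✓  (A2,L3) ✓  (A2,L4) ✗  (A2,L5) ✓  (A2,L6) ✗  (A3,L2) ✓  (A3,L3) ✓  (A3,L4) ✓  (A3,L6) ✓  (A4,L2) ✗  (A4,L4) ✓  (A5,L4) ✗  (A7,L2) ✓  (A7,L4) ✗
Counterexamples (restrictor pairs failing the scope): 6.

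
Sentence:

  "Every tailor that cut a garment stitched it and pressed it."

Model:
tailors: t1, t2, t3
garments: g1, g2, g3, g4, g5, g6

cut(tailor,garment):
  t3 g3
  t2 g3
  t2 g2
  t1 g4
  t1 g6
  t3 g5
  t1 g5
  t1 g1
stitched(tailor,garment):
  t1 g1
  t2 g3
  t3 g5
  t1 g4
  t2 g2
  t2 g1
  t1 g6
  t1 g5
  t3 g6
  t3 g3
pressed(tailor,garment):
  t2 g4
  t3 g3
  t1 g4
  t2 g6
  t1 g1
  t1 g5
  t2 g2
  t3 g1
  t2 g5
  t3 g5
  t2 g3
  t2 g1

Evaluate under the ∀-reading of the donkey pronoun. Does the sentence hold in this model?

False

"it" takes "a garment" as antecedent — a donkey pronoun bound across the clause boundary.
Strong reading: for every (t,g) with cut(t,g), stitched(t,g) ∧ pressed(t,g).
Restrictor pairs: (t1,g1) ✓  (t1,g4) ✓  (t1,g5) ✓  (t1,g6) ✗  (t2,g2) ✓  (t2,g3) ✓  (t3,g3) ✓  (t3,g5) ✓
Counterexample: (t1,g6) is in cut but fails the scope.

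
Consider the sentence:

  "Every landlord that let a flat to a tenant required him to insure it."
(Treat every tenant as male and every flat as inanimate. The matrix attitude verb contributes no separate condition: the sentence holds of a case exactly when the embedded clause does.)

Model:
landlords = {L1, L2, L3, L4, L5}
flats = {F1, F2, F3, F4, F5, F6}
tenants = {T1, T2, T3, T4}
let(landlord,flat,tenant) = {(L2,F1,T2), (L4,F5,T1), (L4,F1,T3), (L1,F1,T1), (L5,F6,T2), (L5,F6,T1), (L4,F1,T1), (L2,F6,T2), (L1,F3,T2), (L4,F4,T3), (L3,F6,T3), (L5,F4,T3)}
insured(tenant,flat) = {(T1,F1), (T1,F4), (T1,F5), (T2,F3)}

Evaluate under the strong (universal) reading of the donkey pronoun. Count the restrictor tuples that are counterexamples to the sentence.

"him" takes "a tenant" as antecedent and "it" takes "a flat"; both are donkey pronouns co-varying with the restrictor.
Strong reading: for every (l,f,t) with let(l,f,t), insured(t,f).
Restrictor triples: (L1,F1,T1)→insured(T1,F1) ✓  (L1,F3,T2)→insured(T2,F3) ✓  (L2,F1,T2)→insured(T2,F1) ✗  (L2,F6,T2)→insured(T2,F6) ✗  (L3,F6,T3)→insured(T3,F6) ✗  (L4,F1,T1)→insured(T1,F1) ✓  (L4,F1,T3)→insured(T3,F1) ✗  (L4,F4,T3)→insured(T3,F4) ✗  (L4,F5,T1)→insured(T1,F5) ✓  (L5,F4,T3)→insured(T3,F4) ✗  (L5,F6,T1)→insured(T1,F6) ✗  (L5,F6,T2)→insured(T2,F6) ✗
Counterexamples (restrictor triples failing the scope): 8.

8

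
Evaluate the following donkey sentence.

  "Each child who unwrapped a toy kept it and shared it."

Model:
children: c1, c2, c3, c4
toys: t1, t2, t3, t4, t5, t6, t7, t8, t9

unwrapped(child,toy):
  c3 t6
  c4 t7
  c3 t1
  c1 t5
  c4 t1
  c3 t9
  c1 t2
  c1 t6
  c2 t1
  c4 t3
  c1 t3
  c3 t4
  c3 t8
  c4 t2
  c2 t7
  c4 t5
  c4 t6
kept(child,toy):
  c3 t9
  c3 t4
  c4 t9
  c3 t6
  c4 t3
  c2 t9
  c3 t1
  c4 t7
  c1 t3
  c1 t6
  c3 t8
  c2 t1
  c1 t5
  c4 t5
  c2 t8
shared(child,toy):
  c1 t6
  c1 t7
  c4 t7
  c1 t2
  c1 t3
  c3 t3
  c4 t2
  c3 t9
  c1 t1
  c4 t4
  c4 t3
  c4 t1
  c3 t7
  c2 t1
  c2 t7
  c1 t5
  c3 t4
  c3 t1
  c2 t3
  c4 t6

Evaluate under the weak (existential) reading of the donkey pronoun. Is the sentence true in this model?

"it" takes "a toy" as antecedent — a donkey pronoun bound across the clause boundary.
Weak reading: every child c with some unwrapped-toy has at least one unwrapped-toy t such that kept(c,t) ∧ shared(c,t).
Per child: c1:✓  c2:✓  c3:✓  c4:✓
Every child in the restrictor has a witness.

True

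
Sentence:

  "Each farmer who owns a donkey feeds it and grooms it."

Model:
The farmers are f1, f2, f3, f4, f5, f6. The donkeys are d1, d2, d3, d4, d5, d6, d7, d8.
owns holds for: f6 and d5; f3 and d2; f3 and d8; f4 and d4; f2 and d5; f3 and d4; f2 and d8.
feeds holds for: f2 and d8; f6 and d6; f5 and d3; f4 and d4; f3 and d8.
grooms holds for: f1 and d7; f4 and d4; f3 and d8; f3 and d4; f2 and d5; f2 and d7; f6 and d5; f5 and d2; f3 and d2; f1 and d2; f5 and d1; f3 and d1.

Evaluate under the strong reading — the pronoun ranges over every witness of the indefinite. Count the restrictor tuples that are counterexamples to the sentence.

5

"it" takes "a donkey" as antecedent — a donkey pronoun bound across the clause boundary.
Strong reading: for every (f,d) with owns(f,d), feeds(f,d) ∧ grooms(f,d).
Restrictor pairs: (f2,d5) ✗  (f2,d8) ✗  (f3,d2) ✗  (f3,d4) ✗  (f3,d8) ✓  (f4,d4) ✓  (f6,d5) ✗
Counterexamples (restrictor pairs failing the scope): 5.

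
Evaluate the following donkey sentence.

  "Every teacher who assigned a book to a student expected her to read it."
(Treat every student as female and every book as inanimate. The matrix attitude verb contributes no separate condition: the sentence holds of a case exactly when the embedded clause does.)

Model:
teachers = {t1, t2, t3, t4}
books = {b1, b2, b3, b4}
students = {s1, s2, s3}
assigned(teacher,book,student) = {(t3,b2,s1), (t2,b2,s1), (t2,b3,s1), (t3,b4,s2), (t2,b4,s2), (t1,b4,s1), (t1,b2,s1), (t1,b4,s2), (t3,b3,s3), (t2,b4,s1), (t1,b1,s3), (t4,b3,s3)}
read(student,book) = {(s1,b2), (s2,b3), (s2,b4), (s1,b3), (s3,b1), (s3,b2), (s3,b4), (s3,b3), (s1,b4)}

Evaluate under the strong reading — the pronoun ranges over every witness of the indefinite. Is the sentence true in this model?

"her" takes "a student" as antecedent and "it" takes "a book"; both are donkey pronouns co-varying with the restrictor.
Strong reading: for every (t,b,s) with assigned(t,b,s), read(s,b).
Restrictor triples: (t1,b1,s3)→read(s3,b1) ✓  (t1,b2,s1)→read(s1,b2) ✓  (t1,b4,s1)→read(s1,b4) ✓  (t1,b4,s2)→read(s2,b4) ✓  (t2,b2,s1)→read(s1,b2) ✓  (t2,b3,s1)→read(s1,b3) ✓  (t2,b4,s1)→read(s1,b4) ✓  (t2,b4,s2)→read(s2,b4) ✓  (t3,b2,s1)→read(s1,b2) ✓  (t3,b3,s3)→read(s3,b3) ✓  (t3,b4,s2)→read(s2,b4) ✓  (t4,b3,s3)→read(s3,b3) ✓
Every restrictor triple satisfies the scope.

True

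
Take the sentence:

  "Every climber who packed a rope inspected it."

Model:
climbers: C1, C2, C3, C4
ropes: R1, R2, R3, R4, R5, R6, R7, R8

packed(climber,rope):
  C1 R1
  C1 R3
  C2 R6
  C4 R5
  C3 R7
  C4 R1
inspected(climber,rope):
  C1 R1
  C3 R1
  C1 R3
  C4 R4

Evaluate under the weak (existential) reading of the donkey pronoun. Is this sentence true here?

"it" takes "a rope" as antecedent — a donkey pronoun bound across the clause boundary.
Weak reading: every climber c with some packed-rope has at least one packed-rope r such that inspected(c,r).
Per climber: C1:✓  C2:✗  C3:✗  C4:✗
C2 has no witness among its packed-ropes.

False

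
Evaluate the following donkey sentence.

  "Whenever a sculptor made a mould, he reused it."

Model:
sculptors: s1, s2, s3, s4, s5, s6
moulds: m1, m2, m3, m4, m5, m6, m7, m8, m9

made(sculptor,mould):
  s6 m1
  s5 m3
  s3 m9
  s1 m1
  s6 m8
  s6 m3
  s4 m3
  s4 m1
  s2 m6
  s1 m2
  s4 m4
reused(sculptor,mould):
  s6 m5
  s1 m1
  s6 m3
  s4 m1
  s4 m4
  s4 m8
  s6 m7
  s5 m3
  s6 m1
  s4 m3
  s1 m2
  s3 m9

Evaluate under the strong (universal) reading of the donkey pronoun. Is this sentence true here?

False

"it" takes "a mould" as antecedent — a donkey pronoun bound across the clause boundary.
Strong reading: for every (s,m) with made(s,m), reused(s,m).
Restrictor pairs: (s1,m1) ✓  (s1,m2) ✓  (s2,m6) ✗  (s3,m9) ✓  (s4,m1) ✓  (s4,m3) ✓  (s4,m4) ✓  (s5,m3) ✓  (s6,m1) ✓  (s6,m3) ✓  (s6,m8) ✗
Counterexample: (s2,m6) is in made but fails the scope.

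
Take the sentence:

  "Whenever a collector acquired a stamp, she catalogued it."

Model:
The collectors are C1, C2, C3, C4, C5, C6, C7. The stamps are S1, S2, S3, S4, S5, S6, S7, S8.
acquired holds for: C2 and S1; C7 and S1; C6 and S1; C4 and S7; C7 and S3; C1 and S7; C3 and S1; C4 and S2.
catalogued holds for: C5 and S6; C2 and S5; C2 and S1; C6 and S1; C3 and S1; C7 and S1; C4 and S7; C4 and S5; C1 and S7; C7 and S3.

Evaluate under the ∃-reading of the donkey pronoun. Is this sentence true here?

True

"it" takes "a stamp" as antecedent — a donkey pronoun bound across the clause boundary.
Weak reading: every collector c with some acquired-stamp has at least one acquired-stamp s such that catalogued(c,s).
Per collector: C1:✓  C2:✓  C3:✓  C4:✓  C6:✓  C7:✓
Every collector in the restrictor has a witness.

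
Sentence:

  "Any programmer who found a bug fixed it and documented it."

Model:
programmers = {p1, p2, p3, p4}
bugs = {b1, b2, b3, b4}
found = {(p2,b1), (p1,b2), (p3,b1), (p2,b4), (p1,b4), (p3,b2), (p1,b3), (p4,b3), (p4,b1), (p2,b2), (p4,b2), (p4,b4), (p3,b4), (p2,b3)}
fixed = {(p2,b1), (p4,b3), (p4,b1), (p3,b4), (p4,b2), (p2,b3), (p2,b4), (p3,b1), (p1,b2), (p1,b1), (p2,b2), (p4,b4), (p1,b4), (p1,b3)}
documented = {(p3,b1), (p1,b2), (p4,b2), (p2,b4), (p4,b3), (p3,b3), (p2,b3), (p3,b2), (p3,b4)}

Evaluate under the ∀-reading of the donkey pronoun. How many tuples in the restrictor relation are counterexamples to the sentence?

"it" takes "a bug" as antecedent — a donkey pronoun bound across the clause boundary.
Strong reading: for every (p,b) with found(p,b), fixed(p,b) ∧ documented(p,b).
Restrictor pairs: (p1,b2) ✓  (p1,b3) ✗  (p1,b4) ✗  (p2,b1) ✗  (p2,b2) ✗  (p2,b3) ✓  (p2,b4) ✓  (p3,b1) ✓  (p3,b2) ✗  (p3,b4) ✓  (p4,b1) ✗  (p4,b2) ✓  (p4,b3) ✓  (p4,b4) ✗
Counterexamples (restrictor pairs failing the scope): 7.

7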